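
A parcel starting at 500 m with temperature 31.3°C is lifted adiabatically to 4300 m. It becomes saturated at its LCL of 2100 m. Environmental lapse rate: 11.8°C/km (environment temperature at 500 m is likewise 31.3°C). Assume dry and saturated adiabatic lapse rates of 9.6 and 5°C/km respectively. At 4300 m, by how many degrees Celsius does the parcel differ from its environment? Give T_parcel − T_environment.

Parcel:
  500–2100 m, dry: Δz = 1.6 km ⇒ ΔT = -15.36°C; T = 15.94°C
  2100–4300 m, saturated: Δz = 2.2 km ⇒ ΔT = -11°C; T = 4.94°C
Environment:
  500–4300 m, environment: Δz = 3.8 km ⇒ ΔT = -44.84°C; T = -13.54°C
T_parcel − T_env = 4.94 − (-13.54) = +18.48°C

+18.48°C (parcel warmer than environment)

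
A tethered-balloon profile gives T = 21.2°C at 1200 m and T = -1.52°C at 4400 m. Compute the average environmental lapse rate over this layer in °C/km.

7.1°C/km

Γ = −ΔT/Δz = (21.2 − (-1.52)) / (4400 − 1200) m
  = 22.72°C / 3.2 km = 7.1°C/km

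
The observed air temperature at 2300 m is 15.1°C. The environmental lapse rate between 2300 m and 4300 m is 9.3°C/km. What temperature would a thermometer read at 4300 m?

-3.5°C

From 2300 m to 4300 m (environmental): cools by 9.3 × 2 = 18.6°C, giving -3.5°C.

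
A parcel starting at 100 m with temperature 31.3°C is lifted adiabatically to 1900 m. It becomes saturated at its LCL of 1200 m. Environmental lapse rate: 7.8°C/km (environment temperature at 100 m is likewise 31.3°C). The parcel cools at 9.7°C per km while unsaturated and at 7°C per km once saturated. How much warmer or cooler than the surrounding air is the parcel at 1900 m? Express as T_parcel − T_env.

-1.53°C (parcel cooler than environment)

Parcel:
  100–1200 m, dry: Δz = 1.1 km ⇒ ΔT = -10.67°C; T = 20.63°C
  1200–1900 m, saturated: Δz = 0.7 km ⇒ ΔT = -4.9°C; T = 15.73°C
Environment:
  100–1900 m, environment: Δz = 1.8 km ⇒ ΔT = -14.04°C; T = 17.26°C
T_parcel − T_env = 15.73 − 17.26 = -1.53°C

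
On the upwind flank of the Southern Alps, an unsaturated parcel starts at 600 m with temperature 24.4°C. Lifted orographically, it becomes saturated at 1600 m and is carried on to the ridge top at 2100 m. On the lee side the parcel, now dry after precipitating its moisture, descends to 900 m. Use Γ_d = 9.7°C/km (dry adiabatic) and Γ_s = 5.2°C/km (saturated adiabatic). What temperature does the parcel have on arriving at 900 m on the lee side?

600–1600 m, dry: Δz = 1 km ⇒ ΔT = -9.7°C; T = 14.7°C
1600–2100 m, saturated: Δz = 0.5 km ⇒ ΔT = -2.6°C; T = 12.1°C
2100–900 m, dry descent: Δz = 1.2 km ⇒ ΔT = +11.64°C; T = 23.74°C

23.74°C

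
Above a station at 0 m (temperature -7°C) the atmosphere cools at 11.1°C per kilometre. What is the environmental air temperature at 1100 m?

-19.21°C

0 → 1100 m (environmental, 11.1°C/km): ΔT = -11.1 × 1.1 = -12.21°C → T = -19.21°C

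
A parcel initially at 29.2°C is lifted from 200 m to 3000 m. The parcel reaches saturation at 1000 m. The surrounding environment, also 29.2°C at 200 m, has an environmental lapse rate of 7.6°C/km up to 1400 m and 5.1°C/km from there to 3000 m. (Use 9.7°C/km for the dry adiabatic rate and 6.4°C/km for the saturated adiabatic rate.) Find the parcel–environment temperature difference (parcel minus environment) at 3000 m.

Parcel:
  200 → 1000 m (dry, 9.7°C/km): ΔT = -9.7 × 0.8 = -7.76°C → T = 21.44°C
  1000 → 3000 m (saturated, 6.4°C/km): ΔT = -6.4 × 2 = -12.8°C → T = 8.64°C
Environment:
  200 → 1400 m (environment, lower layer, 7.6°C/km): ΔT = -7.6 × 1.2 = -9.12°C → T = 20.08°C
  1400 → 3000 m (environment, upper layer, 5.1°C/km): ΔT = -5.1 × 1.6 = -8.16°C → T = 11.92°C
T_parcel − T_env = 8.64 − 11.92 = -3.28°C

-3.28°C (parcel cooler than environment)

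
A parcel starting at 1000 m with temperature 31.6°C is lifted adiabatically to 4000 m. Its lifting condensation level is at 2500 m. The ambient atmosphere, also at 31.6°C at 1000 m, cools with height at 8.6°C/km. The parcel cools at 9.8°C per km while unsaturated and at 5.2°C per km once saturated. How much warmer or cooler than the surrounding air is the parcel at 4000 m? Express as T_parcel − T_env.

+3.3°C (parcel warmer than environment)

Parcel:
  1000–2500 m, dry: Δz = 1.5 km ⇒ ΔT = -14.7°C; T = 16.9°C
  2500–4000 m, saturated: Δz = 1.5 km ⇒ ΔT = -7.8°C; T = 9.1°C
Environment:
  1000–4000 m, environment: Δz = 3 km ⇒ ΔT = -25.8°C; T = 5.8°C
T_parcel − T_env = 9.1 − 5.8 = +3.3°C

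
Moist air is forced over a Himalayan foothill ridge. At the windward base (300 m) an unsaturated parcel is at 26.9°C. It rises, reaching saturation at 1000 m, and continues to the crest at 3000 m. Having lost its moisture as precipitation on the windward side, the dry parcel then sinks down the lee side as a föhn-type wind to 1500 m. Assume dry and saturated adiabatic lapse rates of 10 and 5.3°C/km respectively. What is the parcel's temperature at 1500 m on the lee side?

From 300 m to 1000 m (dry): cools by 10 × 0.7 = 7°C, giving 19.9°C.
From 1000 m to 3000 m (saturated): cools by 5.3 × 2 = 10.6°C, giving 9.3°C.
From 3000 m to 1500 m (dry descent): warms by 10 × 1.5 = 15°C, giving 24.3°C.

24.3°C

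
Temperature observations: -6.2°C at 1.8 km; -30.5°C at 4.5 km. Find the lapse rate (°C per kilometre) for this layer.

9°C/km

Γ = −ΔT/Δz = (-6.2 − (-30.5)) / (4500 − 1800) m
  = 24.3°C / 2.7 km = 9°C/km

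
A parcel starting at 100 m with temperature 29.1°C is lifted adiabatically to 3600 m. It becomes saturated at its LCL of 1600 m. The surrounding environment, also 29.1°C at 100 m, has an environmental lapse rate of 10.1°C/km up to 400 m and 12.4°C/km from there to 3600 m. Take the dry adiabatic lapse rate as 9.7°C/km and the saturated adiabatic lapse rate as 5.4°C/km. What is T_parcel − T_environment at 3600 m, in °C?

Parcel:
  100 → 1600 m (dry, 9.7°C/km): ΔT = -9.7 × 1.5 = -14.55°C → T = 14.55°C
  1600 → 3600 m (saturated, 5.4°C/km): ΔT = -5.4 × 2 = -10.8°C → T = 3.75°C
Environment:
  100 → 400 m (environment, lower layer, 10.1°C/km): ΔT = -10.1 × 0.3 = -3.03°C → T = 26.07°C
  400 → 3600 m (environment, upper layer, 12.4°C/km): ΔT = -12.4 × 3.2 = -39.68°C → T = -13.61°C
T_parcel − T_env = 3.75 − (-13.61) = +17.36°C

+17.36°C (parcel warmer than environment)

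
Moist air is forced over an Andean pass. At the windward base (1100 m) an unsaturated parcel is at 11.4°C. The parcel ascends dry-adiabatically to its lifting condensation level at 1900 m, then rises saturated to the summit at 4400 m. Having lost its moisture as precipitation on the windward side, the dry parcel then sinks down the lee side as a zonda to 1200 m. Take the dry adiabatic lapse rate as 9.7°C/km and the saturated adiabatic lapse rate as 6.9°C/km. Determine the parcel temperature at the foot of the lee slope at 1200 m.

From 1100 m to 1900 m (dry): cools by 9.7 × 0.8 = 7.76°C, giving 3.64°C.
From 1900 m to 4400 m (saturated): cools by 6.9 × 2.5 = 17.25°C, giving -13.61°C.
From 4400 m to 1200 m (dry descent): warms by 9.7 × 3.2 = 31.04°C, giving 17.43°C.

17.43°C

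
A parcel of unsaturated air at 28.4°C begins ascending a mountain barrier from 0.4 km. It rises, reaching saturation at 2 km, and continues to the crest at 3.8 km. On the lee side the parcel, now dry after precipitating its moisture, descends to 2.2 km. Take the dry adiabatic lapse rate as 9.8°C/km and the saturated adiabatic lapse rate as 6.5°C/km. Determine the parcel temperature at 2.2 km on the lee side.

From 400 m to 2000 m (dry): cools by 9.8 × 1.6 = 15.68°C, giving 12.72°C.
From 2000 m to 3800 m (saturated): cools by 6.5 × 1.8 = 11.7°C, giving 1.02°C.
From 3800 m to 2200 m (dry descent): warms by 9.8 × 1.6 = 15.68°C, giving 16.7°C.

16.7°C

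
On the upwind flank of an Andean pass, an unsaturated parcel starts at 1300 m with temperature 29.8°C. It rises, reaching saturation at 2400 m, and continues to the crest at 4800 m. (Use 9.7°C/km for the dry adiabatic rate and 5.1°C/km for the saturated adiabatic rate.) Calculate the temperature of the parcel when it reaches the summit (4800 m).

6.89°C

From 1300 m to 2400 m (dry): cools by 9.7 × 1.1 = 10.67°C, giving 19.13°C.
From 2400 m to 4800 m (saturated): cools by 5.1 × 2.4 = 12.24°C, giving 6.89°C.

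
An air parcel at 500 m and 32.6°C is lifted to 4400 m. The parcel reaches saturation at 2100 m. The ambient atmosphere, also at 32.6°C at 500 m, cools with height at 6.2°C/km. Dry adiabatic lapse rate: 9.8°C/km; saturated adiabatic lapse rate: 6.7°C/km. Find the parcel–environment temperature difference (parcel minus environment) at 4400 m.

-6.91°C (parcel cooler than environment)

Parcel:
  From 500 m to 2100 m (dry): cools by 9.8 × 1.6 = 15.68°C, giving 16.92°C.
  From 2100 m to 4400 m (saturated): cools by 6.7 × 2.3 = 15.41°C, giving 1.51°C.
Environment:
  From 500 m to 4400 m (environment): cools by 6.2 × 3.9 = 24.18°C, giving 8.42°C.
T_parcel − T_env = 1.51 − 8.42 = -6.91°C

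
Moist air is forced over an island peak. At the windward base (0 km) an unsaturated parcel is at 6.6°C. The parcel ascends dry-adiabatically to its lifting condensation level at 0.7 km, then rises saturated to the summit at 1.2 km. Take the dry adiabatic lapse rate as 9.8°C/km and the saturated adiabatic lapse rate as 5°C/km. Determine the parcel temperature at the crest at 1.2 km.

-2.76°C

From 0 m to 700 m (dry): cools by 9.8 × 0.7 = 6.86°C, giving -0.26°C.
From 700 m to 1200 m (saturated): cools by 5 × 0.5 = 2.5°C, giving -2.76°C.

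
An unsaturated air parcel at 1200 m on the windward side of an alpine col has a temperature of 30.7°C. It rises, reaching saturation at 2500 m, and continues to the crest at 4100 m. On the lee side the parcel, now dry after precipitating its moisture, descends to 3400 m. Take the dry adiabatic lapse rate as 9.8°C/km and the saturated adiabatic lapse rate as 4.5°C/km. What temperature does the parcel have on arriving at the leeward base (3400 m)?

Dry to 2500 m: -9.8 × 1.3 km = -12.74°C, so T = 17.96°C.
Saturated to 4100 m: -4.5 × 1.6 km = -7.2°C, so T = 10.76°C.
Dry descent to 3400 m: +9.8 × 0.7 km = +6.86°C, so T = 17.62°C.

17.62°C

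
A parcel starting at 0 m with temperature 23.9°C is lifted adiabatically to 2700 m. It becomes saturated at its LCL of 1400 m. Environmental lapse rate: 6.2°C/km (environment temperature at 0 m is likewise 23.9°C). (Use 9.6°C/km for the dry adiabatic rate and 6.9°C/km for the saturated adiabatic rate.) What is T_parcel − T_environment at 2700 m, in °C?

-5.67°C (parcel cooler than environment)

Parcel:
  Dry to 1400 m: -9.6 × 1.4 km = -13.44°C, so T = 10.46°C.
  Saturated to 2700 m: -6.9 × 1.3 km = -8.97°C, so T = 1.49°C.
Environment:
  Environment to 2700 m: -6.2 × 2.7 km = -16.74°C, so T = 7.16°C.
T_parcel − T_env = 1.49 − 7.16 = -5.67°C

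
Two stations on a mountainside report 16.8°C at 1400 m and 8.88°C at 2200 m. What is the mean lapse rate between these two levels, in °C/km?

9.9°C/km

Γ = −ΔT/Δz = (16.8 − 8.88) / (2200 − 1400) m
  = 7.92°C / 0.8 km = 9.9°C/km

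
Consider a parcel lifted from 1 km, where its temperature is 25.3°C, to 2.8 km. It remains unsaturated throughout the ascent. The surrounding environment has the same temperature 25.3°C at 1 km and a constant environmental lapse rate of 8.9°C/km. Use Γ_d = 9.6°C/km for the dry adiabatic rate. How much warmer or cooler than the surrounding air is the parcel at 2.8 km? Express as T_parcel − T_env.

-1.26°C (parcel cooler than environment)

Parcel:
  From 1000 m to 2800 m (dry): cools by 9.6 × 1.8 = 17.28°C, giving 8.02°C.
Environment:
  From 1000 m to 2800 m (environment): cools by 8.9 × 1.8 = 16.02°C, giving 9.28°C.
T_parcel − T_env = 8.02 − 9.28 = -1.26°C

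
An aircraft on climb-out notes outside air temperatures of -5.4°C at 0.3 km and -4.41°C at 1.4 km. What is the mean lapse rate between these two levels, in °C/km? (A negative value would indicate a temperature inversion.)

Γ = −ΔT/Δz = (-5.4 − (-4.41)) / (1400 − 300) m
  = -0.99°C / 1.1 km = -0.9°C/km

-0.9°C/km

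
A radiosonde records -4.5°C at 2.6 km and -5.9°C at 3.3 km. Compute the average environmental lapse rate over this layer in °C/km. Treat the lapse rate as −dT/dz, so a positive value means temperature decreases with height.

2°C/km

Γ = −ΔT/Δz = (-4.5 − (-5.9)) / (3300 − 2600) m
  = 1.4°C / 0.7 km = 2°C/km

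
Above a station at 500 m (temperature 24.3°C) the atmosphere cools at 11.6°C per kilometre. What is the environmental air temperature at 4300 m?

-19.78°C

500 → 4300 m (environmental, 11.6°C/km): ΔT = -11.6 × 3.8 = -44.08°C → T = -19.78°C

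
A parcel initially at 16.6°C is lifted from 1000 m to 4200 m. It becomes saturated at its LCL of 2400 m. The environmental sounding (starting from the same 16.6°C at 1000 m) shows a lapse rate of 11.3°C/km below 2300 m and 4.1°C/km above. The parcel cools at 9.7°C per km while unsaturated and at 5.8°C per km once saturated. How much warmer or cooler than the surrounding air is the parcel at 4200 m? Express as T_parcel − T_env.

Parcel:
  From 1000 m to 2400 m (dry): cools by 9.7 × 1.4 = 13.58°C, giving 3.02°C.
  From 2400 m to 4200 m (saturated): cools by 5.8 × 1.8 = 10.44°C, giving -7.42°C.
Environment:
  From 1000 m to 2300 m (environment, lower layer): cools by 11.3 × 1.3 = 14.69°C, giving 1.91°C.
  From 2300 m to 4200 m (environment, upper layer): cools by 4.1 × 1.9 = 7.79°C, giving -5.88°C.
T_parcel − T_env = -7.42 − (-5.88) = -1.54°C

-1.54°C (parcel cooler than environment)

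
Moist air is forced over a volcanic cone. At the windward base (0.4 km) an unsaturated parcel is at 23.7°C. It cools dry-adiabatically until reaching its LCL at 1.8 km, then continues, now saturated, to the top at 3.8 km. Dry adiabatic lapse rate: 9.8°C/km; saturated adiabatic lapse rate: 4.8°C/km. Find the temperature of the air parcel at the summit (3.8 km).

400–1800 m, dry: Δz = 1.4 km ⇒ ΔT = -13.72°C; T = 9.98°C
1800–3800 m, saturated: Δz = 2 km ⇒ ΔT = -9.6°C; T = 0.38°C

0.38°C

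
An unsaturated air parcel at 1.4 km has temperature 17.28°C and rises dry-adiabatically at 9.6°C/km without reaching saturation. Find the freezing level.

3.2 km

Height above start = (17.28 − 0) / 9.6 = 1.8 km
Altitude = 1400 m + 1800 m = 3200 m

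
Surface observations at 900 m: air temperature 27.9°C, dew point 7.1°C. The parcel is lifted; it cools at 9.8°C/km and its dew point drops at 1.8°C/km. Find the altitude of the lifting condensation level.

3500 m

T and T_d converge at 9.8 − 1.8 = 8°C per km
Height above start = (27.9 − 7.1) / 8 = 2.6 km
LCL altitude = 900 m + 2600 m = 3500 m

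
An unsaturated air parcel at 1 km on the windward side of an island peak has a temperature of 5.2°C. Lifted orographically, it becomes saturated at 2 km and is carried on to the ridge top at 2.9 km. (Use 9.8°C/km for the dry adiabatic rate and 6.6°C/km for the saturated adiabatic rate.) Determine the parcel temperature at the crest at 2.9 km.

-10.54°C

From 1000 m to 2000 m (dry): cools by 9.8 × 1 = 9.8°C, giving -4.6°C.
From 2000 m to 2900 m (saturated): cools by 6.6 × 0.9 = 5.94°C, giving -10.54°C.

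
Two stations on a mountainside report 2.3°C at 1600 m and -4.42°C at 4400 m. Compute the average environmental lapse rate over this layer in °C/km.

2.4°C/km

Γ = −ΔT/Δz = (2.3 − (-4.42)) / (4400 − 1600) m
  = 6.72°C / 2.8 km = 2.4°C/km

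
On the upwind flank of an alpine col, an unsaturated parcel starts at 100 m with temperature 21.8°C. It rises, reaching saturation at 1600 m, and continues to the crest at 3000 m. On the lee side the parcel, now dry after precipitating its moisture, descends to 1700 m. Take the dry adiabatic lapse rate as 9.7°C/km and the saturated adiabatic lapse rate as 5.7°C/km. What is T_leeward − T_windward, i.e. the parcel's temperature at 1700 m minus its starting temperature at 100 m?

100 → 1600 m (dry, 9.7°C/km): ΔT = -9.7 × 1.5 = -14.55°C → T = 7.25°C
1600 → 3000 m (saturated, 5.7°C/km): ΔT = -5.7 × 1.4 = -7.98°C → T = -0.73°C
3000 → 1700 m (dry descent, 9.7°C/km): ΔT = +9.7 × 1.3 = +12.61°C → T = 11.88°C
Net change vs windward start: 11.88 − 21.8 = -9.92°C

-9.92°C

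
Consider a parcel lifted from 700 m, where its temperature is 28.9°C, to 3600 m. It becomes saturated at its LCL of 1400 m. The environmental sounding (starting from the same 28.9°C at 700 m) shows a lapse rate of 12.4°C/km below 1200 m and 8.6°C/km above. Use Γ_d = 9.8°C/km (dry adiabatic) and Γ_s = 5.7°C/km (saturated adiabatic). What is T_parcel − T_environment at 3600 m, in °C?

Parcel:
  700 → 1400 m (dry, 9.8°C/km): ΔT = -9.8 × 0.7 = -6.86°C → T = 22.04°C
  1400 → 3600 m (saturated, 5.7°C/km): ΔT = -5.7 × 2.2 = -12.54°C → T = 9.5°C
Environment:
  700 → 1200 m (environment, lower layer, 12.4°C/km): ΔT = -12.4 × 0.5 = -6.2°C → T = 22.7°C
  1200 → 3600 m (environment, upper layer, 8.6°C/km): ΔT = -8.6 × 2.4 = -20.64°C → T = 2.06°C
T_parcel − T_env = 9.5 − 2.06 = +7.44°C

+7.44°C (parcel warmer than environment)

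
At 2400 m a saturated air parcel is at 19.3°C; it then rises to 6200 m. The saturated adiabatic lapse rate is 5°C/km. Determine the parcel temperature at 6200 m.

0.3°C

Saturated adiabatic to 6200 m: -5 × 3.8 km = -19°C, so T = 0.3°C.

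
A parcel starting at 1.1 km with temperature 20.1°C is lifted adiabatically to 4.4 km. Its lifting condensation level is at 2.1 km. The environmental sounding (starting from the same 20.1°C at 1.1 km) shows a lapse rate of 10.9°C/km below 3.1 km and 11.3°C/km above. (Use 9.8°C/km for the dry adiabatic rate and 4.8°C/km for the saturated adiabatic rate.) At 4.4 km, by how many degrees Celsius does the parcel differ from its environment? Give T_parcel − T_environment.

Parcel:
  1100 → 2100 m (dry, 9.8°C/km): ΔT = -9.8 × 1 = -9.8°C → T = 10.3°C
  2100 → 4400 m (saturated, 4.8°C/km): ΔT = -4.8 × 2.3 = -11.04°C → T = -0.74°C
Environment:
  1100 → 3100 m (environment, lower layer, 10.9°C/km): ΔT = -10.9 × 2 = -21.8°C → T = -1.7°C
  3100 → 4400 m (environment, upper layer, 11.3°C/km): ΔT = -11.3 × 1.3 = -14.69°C → T = -16.39°C
T_parcel − T_env = -0.74 − (-16.39) = +15.65°C

+15.65°C (parcel warmer than environment)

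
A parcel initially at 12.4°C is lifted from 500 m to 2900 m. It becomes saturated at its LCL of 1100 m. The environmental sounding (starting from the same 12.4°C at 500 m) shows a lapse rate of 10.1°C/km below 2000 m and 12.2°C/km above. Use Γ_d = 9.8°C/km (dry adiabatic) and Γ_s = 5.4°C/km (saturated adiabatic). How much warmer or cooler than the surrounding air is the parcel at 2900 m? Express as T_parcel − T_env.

+10.53°C (parcel warmer than environment)

Parcel:
  From 500 m to 1100 m (dry): cools by 9.8 × 0.6 = 5.88°C, giving 6.52°C.
  From 1100 m to 2900 m (saturated): cools by 5.4 × 1.8 = 9.72°C, giving -3.2°C.
Environment:
  From 500 m to 2000 m (environment, lower layer): cools by 10.1 × 1.5 = 15.15°C, giving -2.75°C.
  From 2000 m to 2900 m (environment, upper layer): cools by 12.2 × 0.9 = 10.98°C, giving -13.73°C.
T_parcel − T_env = -3.2 − (-13.73) = +10.53°C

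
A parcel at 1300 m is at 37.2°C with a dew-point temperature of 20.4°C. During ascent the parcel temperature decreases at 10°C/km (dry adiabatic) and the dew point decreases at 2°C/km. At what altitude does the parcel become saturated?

3400 m

T and T_d converge at 10 − 2 = 8°C per km
Height above start = (37.2 − 20.4) / 8 = 2.1 km
LCL altitude = 1300 m + 2100 m = 3400 m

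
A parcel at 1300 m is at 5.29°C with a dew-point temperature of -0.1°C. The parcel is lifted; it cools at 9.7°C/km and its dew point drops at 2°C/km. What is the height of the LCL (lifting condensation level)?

2000 m

T and T_d converge at 9.7 − 2 = 7.7°C per km
Height above start = (5.29 − (-0.1)) / 7.7 = 0.7 km
LCL altitude = 1300 m + 700 m = 2000 m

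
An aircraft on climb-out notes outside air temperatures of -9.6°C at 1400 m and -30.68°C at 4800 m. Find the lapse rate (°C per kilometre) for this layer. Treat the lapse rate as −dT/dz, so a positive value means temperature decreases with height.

6.2°C/km

Γ = −ΔT/Δz = (-9.6 − (-30.68)) / (4800 − 1400) m
  = 21.08°C / 3.4 km = 6.2°C/km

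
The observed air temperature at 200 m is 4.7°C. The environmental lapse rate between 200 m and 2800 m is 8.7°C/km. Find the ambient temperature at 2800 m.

-17.92°C

200–2800 m, environmental: Δz = 2.6 km ⇒ ΔT = -22.62°C; T = -17.92°C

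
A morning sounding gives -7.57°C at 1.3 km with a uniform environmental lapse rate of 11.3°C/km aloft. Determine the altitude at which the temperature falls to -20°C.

Height above start = (-7.57 − (-20)) / 11.3 = 1.1 km
Altitude = 1300 m + 1100 m = 2400 m

2.4 km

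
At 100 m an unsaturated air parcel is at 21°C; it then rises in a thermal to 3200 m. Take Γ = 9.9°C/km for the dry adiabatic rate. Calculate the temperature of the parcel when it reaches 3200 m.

-9.69°C

Dry adiabatic to 3200 m: -9.9 × 3.1 km = -30.69°C, so T = -9.69°C.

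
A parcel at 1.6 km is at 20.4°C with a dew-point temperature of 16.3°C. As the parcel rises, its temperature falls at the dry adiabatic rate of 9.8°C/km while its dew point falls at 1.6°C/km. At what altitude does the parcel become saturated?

2.1 km

T and T_d converge at 9.8 − 1.6 = 8.2°C per km
Height above start = (20.4 − 16.3) / 8.2 = 0.5 km
LCL altitude = 1600 m + 500 m = 2100 m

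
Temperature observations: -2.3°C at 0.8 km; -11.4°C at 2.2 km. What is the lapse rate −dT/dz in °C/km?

6.5°C/km

Γ = −ΔT/Δz = (-2.3 − (-11.4)) / (2200 − 800) m
  = 9.1°C / 1.4 km = 6.5°C/km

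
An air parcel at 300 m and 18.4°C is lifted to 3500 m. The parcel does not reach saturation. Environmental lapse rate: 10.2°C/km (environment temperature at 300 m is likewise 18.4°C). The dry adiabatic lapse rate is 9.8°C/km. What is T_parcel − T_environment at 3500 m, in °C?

+1.28°C (parcel warmer than environment)

Parcel:
  Dry to 3500 m: -9.8 × 3.2 km = -31.36°C, so T = -12.96°C.
Environment:
  Environment to 3500 m: -10.2 × 3.2 km = -32.64°C, so T = -14.24°C.
T_parcel − T_env = -12.96 − (-14.24) = +1.28°C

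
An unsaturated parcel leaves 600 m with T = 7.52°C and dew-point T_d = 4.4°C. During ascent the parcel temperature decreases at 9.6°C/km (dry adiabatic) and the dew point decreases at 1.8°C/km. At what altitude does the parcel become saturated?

T and T_d converge at 9.6 − 1.8 = 7.8°C per km
Height above start = (7.52 − 4.4) / 7.8 = 0.4 km
LCL altitude = 600 m + 400 m = 1000 m

1000 m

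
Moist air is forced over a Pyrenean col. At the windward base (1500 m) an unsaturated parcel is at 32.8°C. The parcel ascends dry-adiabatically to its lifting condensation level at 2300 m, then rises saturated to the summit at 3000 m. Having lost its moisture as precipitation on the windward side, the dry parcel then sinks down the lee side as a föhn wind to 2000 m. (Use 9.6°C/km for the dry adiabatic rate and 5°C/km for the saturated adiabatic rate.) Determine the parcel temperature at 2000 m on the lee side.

1500 → 2300 m (dry, 9.6°C/km): ΔT = -9.6 × 0.8 = -7.68°C → T = 25.12°C
2300 → 3000 m (saturated, 5°C/km): ΔT = -5 × 0.7 = -3.5°C → T = 21.62°C
3000 → 2000 m (dry descent, 9.6°C/km): ΔT = +9.6 × 1 = +9.6°C → T = 31.22°C

31.22°C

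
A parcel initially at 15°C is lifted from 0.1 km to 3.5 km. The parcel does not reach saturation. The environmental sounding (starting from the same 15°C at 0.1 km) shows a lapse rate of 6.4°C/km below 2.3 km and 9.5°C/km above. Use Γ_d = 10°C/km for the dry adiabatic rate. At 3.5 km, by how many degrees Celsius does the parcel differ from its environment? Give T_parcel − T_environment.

Parcel:
  From 100 m to 3500 m (dry): cools by 10 × 3.4 = 34°C, giving -19°C.
Environment:
  From 100 m to 2300 m (environment, lower layer): cools by 6.4 × 2.2 = 14.08°C, giving 0.92°C.
  From 2300 m to 3500 m (environment, upper layer): cools by 9.5 × 1.2 = 11.4°C, giving -10.48°C.
T_parcel − T_env = -19 − (-10.48) = -8.52°C

-8.52°C (parcel cooler than environment)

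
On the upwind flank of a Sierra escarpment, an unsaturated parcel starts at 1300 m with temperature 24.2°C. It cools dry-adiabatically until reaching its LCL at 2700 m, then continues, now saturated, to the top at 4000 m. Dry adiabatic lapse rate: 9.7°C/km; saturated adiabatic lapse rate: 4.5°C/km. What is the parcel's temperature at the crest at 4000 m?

4.77°C

Dry to 2700 m: -9.7 × 1.4 km = -13.58°C, so T = 10.62°C.
Saturated to 4000 m: -4.5 × 1.3 km = -5.85°C, so T = 4.77°C.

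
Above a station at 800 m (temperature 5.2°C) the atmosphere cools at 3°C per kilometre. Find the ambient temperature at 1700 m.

800–1700 m, environmental: Δz = 0.9 km ⇒ ΔT = -2.7°C; T = 2.5°C

2.5°C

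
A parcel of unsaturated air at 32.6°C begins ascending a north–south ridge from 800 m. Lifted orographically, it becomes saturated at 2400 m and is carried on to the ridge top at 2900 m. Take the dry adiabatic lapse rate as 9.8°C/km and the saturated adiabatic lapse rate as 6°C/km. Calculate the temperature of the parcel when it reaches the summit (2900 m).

800–2400 m, dry: Δz = 1.6 km ⇒ ΔT = -15.68°C; T = 16.92°C
2400–2900 m, saturated: Δz = 0.5 km ⇒ ΔT = -3°C; T = 13.92°C

13.92°C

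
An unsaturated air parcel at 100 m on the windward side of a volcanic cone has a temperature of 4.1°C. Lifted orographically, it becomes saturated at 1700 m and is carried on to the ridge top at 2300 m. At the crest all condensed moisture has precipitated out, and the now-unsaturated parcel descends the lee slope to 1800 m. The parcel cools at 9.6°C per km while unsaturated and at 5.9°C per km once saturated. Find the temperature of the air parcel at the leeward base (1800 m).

-10°C

100–1700 m, dry: Δz = 1.6 km ⇒ ΔT = -15.36°C; T = -11.26°C
1700–2300 m, saturated: Δz = 0.6 km ⇒ ΔT = -3.54°C; T = -14.8°C
2300–1800 m, dry descent: Δz = 0.5 km ⇒ ΔT = +4.8°C; T = -10°C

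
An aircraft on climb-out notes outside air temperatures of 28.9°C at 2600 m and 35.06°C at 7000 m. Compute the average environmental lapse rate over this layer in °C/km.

-1.4°C/km

Γ = −ΔT/Δz = (28.9 − 35.06) / (7000 − 2600) m
  = -6.16°C / 4.4 km = -1.4°C/km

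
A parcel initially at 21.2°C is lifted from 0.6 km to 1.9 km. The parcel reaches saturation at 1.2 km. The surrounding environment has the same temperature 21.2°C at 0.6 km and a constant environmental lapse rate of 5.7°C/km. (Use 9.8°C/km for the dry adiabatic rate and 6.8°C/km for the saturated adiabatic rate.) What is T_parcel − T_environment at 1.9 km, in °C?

Parcel:
  600–1200 m, dry: Δz = 0.6 km ⇒ ΔT = -5.88°C; T = 15.32°C
  1200–1900 m, saturated: Δz = 0.7 km ⇒ ΔT = -4.76°C; T = 10.56°C
Environment:
  600–1900 m, environment: Δz = 1.3 km ⇒ ΔT = -7.41°C; T = 13.79°C
T_parcel − T_env = 10.56 − 13.79 = -3.23°C

-3.23°C (parcel cooler than environment)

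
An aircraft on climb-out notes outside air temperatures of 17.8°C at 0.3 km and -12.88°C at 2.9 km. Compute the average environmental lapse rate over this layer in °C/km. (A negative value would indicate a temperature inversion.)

11.8°C/km

Γ = −ΔT/Δz = (17.8 − (-12.88)) / (2900 − 300) m
  = 30.68°C / 2.6 km = 11.8°C/km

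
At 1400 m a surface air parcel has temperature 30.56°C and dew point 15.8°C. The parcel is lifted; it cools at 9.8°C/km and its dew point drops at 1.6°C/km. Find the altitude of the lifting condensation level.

3200 m

T and T_d converge at 9.8 − 1.6 = 8.2°C per km
Height above start = (30.56 − 15.8) / 8.2 = 1.8 km
LCL altitude = 1400 m + 1800 m = 3200 m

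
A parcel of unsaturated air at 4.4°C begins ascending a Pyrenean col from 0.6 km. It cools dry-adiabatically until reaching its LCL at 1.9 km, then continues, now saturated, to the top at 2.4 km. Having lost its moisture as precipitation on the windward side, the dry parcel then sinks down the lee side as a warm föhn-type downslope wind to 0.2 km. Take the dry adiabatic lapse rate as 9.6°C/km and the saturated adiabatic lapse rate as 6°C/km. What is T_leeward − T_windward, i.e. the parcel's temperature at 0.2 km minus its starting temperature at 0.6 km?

600–1900 m, dry: Δz = 1.3 km ⇒ ΔT = -12.48°C; T = -8.08°C
1900–2400 m, saturated: Δz = 0.5 km ⇒ ΔT = -3°C; T = -11.08°C
2400–200 m, dry descent: Δz = 2.2 km ⇒ ΔT = +21.12°C; T = 10.04°C
Net change vs windward start: 10.04 − 4.4 = +5.64°C

+5.64°C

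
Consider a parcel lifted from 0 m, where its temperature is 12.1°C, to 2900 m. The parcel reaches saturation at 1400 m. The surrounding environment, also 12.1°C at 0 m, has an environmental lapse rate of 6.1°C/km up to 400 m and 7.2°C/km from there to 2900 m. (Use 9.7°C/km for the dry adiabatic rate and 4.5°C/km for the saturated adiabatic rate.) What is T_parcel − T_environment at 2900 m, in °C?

+0.11°C (parcel warmer than environment)

Parcel:
  0 → 1400 m (dry, 9.7°C/km): ΔT = -9.7 × 1.4 = -13.58°C → T = -1.48°C
  1400 → 2900 m (saturated, 4.5°C/km): ΔT = -4.5 × 1.5 = -6.75°C → T = -8.23°C
Environment:
  0 → 400 m (environment, lower layer, 6.1°C/km): ΔT = -6.1 × 0.4 = -2.44°C → T = 9.66°C
  400 → 2900 m (environment, upper layer, 7.2°C/km): ΔT = -7.2 × 2.5 = -18°C → T = -8.34°C
T_parcel − T_env = -8.23 − (-8.34) = +0.11°C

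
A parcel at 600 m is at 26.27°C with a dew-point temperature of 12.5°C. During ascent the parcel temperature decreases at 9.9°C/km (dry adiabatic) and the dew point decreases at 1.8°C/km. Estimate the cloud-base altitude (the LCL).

2300 m

T and T_d converge at 9.9 − 1.8 = 8.1°C per km
Height above start = (26.27 − 12.5) / 8.1 = 1.7 km
LCL altitude = 600 m + 1700 m = 2300 m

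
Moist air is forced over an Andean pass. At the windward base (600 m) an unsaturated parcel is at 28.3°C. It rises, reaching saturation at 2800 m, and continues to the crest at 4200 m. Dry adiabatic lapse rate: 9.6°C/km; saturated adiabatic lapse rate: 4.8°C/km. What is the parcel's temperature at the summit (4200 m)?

0.46°C

600–2800 m, dry: Δz = 2.2 km ⇒ ΔT = -21.12°C; T = 7.18°C
2800–4200 m, saturated: Δz = 1.4 km ⇒ ΔT = -6.72°C; T = 0.46°C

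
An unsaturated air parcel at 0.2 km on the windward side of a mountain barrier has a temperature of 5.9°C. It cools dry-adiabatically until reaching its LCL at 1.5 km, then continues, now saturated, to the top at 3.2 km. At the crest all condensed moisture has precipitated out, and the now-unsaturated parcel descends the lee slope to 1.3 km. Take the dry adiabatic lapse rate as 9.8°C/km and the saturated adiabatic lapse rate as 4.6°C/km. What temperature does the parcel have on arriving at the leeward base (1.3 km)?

200–1500 m, dry: Δz = 1.3 km ⇒ ΔT = -12.74°C; T = -6.84°C
1500–3200 m, saturated: Δz = 1.7 km ⇒ ΔT = -7.82°C; T = -14.66°C
3200–1300 m, dry descent: Δz = 1.9 km ⇒ ΔT = +18.62°C; T = 3.96°C

3.96°C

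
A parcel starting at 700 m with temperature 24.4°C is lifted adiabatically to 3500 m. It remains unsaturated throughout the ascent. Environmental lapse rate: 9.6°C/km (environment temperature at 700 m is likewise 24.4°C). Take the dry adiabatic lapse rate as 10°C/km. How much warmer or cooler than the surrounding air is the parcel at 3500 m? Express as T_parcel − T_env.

-1.12°C (parcel cooler than environment)

Parcel:
  700 → 3500 m (dry, 10°C/km): ΔT = -10 × 2.8 = -28°C → T = -3.6°C
Environment:
  700 → 3500 m (environment, 9.6°C/km): ΔT = -9.6 × 2.8 = -26.88°C → T = -2.48°C
T_parcel − T_env = -3.6 − (-2.48) = -1.12°C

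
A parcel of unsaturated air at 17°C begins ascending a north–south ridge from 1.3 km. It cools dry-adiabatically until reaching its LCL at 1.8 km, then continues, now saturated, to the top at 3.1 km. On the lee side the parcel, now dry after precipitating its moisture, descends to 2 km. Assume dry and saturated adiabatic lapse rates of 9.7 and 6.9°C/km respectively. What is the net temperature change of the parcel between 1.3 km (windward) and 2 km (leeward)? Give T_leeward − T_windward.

Dry to 1800 m: -9.7 × 0.5 km = -4.85°C, so T = 12.15°C.
Saturated to 3100 m: -6.9 × 1.3 km = -8.97°C, so T = 3.18°C.
Dry descent to 2000 m: +9.7 × 1.1 km = +10.67°C, so T = 13.85°C.
Net change vs windward start: 13.85 − 17 = -3.15°C

-3.15°C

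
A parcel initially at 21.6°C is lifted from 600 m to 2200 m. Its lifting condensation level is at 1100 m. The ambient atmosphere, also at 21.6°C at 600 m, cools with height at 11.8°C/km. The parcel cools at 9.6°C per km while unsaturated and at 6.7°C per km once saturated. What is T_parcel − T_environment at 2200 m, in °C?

+6.71°C (parcel warmer than environment)

Parcel:
  600 → 1100 m (dry, 9.6°C/km): ΔT = -9.6 × 0.5 = -4.8°C → T = 16.8°C
  1100 → 2200 m (saturated, 6.7°C/km): ΔT = -6.7 × 1.1 = -7.37°C → T = 9.43°C
Environment:
  600 → 2200 m (environment, 11.8°C/km): ΔT = -11.8 × 1.6 = -18.88°C → T = 2.72°C
T_parcel − T_env = 9.43 − 2.72 = +6.71°C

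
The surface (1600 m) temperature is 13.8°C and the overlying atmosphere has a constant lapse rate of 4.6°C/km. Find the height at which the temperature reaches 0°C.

4600 m

Height above start = (13.8 − 0) / 4.6 = 3 km
Altitude = 1600 m + 3000 m = 4600 m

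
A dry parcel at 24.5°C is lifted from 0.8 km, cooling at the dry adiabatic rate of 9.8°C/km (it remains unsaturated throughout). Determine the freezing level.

3.3 km

Height above start = (24.5 − 0) / 9.8 = 2.5 km
Altitude = 800 m + 2500 m = 3300 m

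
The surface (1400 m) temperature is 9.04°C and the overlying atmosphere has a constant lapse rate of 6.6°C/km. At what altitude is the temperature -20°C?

5800 m

Height above start = (9.04 − (-20)) / 6.6 = 4.4 km
Altitude = 1400 m + 4400 m = 5800 m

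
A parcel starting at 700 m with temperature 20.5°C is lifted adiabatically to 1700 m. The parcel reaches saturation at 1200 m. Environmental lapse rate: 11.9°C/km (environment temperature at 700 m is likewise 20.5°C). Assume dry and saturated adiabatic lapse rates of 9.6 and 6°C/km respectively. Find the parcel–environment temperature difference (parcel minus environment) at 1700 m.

Parcel:
  700 → 1200 m (dry, 9.6°C/km): ΔT = -9.6 × 0.5 = -4.8°C → T = 15.7°C
  1200 → 1700 m (saturated, 6°C/km): ΔT = -6 × 0.5 = -3°C → T = 12.7°C
Environment:
  700 → 1700 m (environment, 11.9°C/km): ΔT = -11.9 × 1 = -11.9°C → T = 8.6°C
T_parcel − T_env = 12.7 − 8.6 = +4.1°C

+4.1°C (parcel warmer than environment)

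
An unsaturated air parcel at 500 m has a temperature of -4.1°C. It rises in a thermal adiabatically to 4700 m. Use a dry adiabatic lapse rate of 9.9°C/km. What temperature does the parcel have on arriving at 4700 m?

-45.68°C

From 500 m to 4700 m (dry adiabatic): cools by 9.9 × 4.2 = 41.58°C, giving -45.68°C.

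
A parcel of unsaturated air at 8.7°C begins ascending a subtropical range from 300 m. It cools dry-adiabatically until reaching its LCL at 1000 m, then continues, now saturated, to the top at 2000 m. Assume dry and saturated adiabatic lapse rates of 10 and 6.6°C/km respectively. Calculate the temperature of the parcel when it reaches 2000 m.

-4.9°C

Dry to 1000 m: -10 × 0.7 km = -7°C, so T = 1.7°C.
Saturated to 2000 m: -6.6 × 1 km = -6.6°C, so T = -4.9°C.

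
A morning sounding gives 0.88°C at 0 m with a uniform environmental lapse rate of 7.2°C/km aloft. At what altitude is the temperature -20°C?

2900 m

Height above start = (0.88 − (-20)) / 7.2 = 2.9 km
Altitude = 0 m + 2900 m = 2900 m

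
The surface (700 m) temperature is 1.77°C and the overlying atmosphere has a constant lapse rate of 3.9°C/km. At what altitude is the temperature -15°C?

Height above start = (1.77 − (-15)) / 3.9 = 4.3 km
Altitude = 700 m + 4300 m = 5000 m

5000 m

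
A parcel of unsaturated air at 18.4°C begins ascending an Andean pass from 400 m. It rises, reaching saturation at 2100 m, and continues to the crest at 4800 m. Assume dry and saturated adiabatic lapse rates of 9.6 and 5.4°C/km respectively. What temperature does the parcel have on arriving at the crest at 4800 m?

400–2100 m, dry: Δz = 1.7 km ⇒ ΔT = -16.32°C; T = 2.08°C
2100–4800 m, saturated: Δz = 2.7 km ⇒ ΔT = -14.58°C; T = -12.5°C

-12.5°C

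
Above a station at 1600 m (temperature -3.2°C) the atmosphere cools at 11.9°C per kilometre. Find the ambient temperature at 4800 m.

-41.28°C

1600–4800 m, environmental: Δz = 3.2 km ⇒ ΔT = -38.08°C; T = -41.28°C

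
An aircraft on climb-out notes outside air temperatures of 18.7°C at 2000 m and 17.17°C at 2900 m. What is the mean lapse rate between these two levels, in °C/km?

Γ = −ΔT/Δz = (18.7 − 17.17) / (2900 − 2000) m
  = 1.53°C / 0.9 km = 1.7°C/km

1.7°C/km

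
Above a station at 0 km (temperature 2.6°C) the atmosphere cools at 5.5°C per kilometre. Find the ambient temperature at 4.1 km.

-19.95°C

From 0 m to 4100 m (environmental): cools by 5.5 × 4.1 = 22.55°C, giving -19.95°C.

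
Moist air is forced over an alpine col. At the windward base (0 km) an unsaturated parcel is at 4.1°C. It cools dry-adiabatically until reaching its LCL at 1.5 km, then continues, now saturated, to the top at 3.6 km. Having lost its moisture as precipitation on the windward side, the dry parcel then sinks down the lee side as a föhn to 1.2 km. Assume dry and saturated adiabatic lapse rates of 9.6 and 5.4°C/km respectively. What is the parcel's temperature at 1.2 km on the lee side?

1.4°C

0 → 1500 m (dry, 9.6°C/km): ΔT = -9.6 × 1.5 = -14.4°C → T = -10.3°C
1500 → 3600 m (saturated, 5.4°C/km): ΔT = -5.4 × 2.1 = -11.34°C → T = -21.64°C
3600 → 1200 m (dry descent, 9.6°C/km): ΔT = +9.6 × 2.4 = +23.04°C → T = 1.4°C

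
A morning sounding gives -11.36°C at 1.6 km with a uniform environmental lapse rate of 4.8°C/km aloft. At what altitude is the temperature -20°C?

Height above start = (-11.36 − (-20)) / 4.8 = 1.8 km
Altitude = 1600 m + 1800 m = 3400 m

3.4 km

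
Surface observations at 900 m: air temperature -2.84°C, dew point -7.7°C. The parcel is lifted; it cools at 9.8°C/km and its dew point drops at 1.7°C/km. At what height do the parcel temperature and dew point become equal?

1500 m

T and T_d converge at 9.8 − 1.7 = 8.1°C per km
Height above start = (-2.84 − (-7.7)) / 8.1 = 0.6 km
LCL altitude = 900 m + 600 m = 1500 m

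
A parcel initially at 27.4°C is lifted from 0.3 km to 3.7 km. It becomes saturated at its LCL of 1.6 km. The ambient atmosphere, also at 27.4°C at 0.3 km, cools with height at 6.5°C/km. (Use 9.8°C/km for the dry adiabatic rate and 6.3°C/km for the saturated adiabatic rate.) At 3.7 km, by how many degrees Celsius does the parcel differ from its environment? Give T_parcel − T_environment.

-3.87°C (parcel cooler than environment)

Parcel:
  From 300 m to 1600 m (dry): cools by 9.8 × 1.3 = 12.74°C, giving 14.66°C.
  From 1600 m to 3700 m (saturated): cools by 6.3 × 2.1 = 13.23°C, giving 1.43°C.
Environment:
  From 300 m to 3700 m (environment): cools by 6.5 × 3.4 = 22.1°C, giving 5.3°C.
T_parcel − T_env = 1.43 − 5.3 = -3.87°C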